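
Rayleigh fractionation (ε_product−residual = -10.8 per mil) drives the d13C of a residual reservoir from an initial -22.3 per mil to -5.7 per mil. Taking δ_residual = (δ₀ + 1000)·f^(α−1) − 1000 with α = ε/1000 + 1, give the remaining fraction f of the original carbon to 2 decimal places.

α − 1 = ε/1000 = -0.0108
(δ_res + 1000)/(δ₀ + 1000) = (-5.7 + 1000)/(-22.3 + 1000) = 994.3/977.7 = 1.016979
f = 1.016979^(1/-0.0108) = exp(ln(1.016979)/-0.0108) = exp(0.01684/-0.0108)
f = exp(-1.5589) = 0.2104

0.21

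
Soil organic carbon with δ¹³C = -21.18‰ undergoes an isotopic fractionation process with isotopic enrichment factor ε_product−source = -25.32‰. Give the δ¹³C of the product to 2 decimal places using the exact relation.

Exactly, δ_product = (δ_source + 1000)·(ε/1000 + 1) − 1000.
δ_product = (-21.18 + 1000) × (-25.32/1000 + 1) − 1000
δ_product = -45.964‰

-45.96‰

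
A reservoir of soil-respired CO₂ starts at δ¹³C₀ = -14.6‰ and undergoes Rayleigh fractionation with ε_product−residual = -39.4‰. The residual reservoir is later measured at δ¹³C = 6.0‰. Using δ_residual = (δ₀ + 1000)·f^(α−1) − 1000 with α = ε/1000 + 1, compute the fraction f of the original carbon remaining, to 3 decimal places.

α − 1 = ε/1000 = -0.0394
(δ_res + 1000)/(δ₀ + 1000) = (6.0 + 1000)/(-14.6 + 1000) = 1006.0/985.4 = 1.020905
f = 1.020905^(1/-0.0394) = exp(ln(1.020905)/-0.0394) = exp(0.02069/-0.0394)
f = exp(-0.5251) = 0.5915

0.591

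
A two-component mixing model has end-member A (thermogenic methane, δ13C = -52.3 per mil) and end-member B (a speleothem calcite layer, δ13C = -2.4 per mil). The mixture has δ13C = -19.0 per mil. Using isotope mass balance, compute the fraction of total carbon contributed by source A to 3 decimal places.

δ_mix = f_A·δ_A + (1 − f_A)·δ_B  ⇒  f_A = (δ_mix − δ_B)/(δ_A − δ_B)
f_A = (-19.0 − (-2.4)) / (-52.3 − (-2.4))
f_A = -16.6 / -49.9 = 0.3327

0.333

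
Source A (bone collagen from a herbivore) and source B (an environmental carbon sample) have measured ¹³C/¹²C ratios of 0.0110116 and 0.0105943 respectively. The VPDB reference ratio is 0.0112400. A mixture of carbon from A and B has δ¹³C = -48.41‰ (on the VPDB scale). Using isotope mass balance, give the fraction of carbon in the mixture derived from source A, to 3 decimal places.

0.243

δ_A = (0.0110116/0.0112400 − 1)×1000 = (0.979680 − 1)×1000 = -20.320‰
δ_B = (0.0105943/0.0112400 − 1)×1000 = (0.942553 − 1)×1000 = -57.447‰
f_A = (δ_mix − δ_B)/(δ_A − δ_B) = (-48.41 − (-57.447))/(-20.320 − (-57.447))
f_A = 9.037 / 37.126 = 0.2434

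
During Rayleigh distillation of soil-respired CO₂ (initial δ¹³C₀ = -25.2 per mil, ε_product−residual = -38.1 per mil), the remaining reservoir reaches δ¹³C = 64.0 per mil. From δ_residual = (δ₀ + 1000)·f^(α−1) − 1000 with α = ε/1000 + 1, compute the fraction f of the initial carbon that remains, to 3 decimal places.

0.100

α − 1 = ε/1000 = -0.0381
(δ_res + 1000)/(δ₀ + 1000) = (64.0 + 1000)/(-25.2 + 1000) = 1064.0/974.8 = 1.091506
f = 1.091506^(1/-0.0381) = exp(ln(1.091506)/-0.0381) = exp(0.08756/-0.0381)
f = exp(-2.2981) = 0.1004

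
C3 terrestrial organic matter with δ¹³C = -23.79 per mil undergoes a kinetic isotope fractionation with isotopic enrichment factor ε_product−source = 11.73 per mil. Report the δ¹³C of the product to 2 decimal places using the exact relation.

Exactly, δ_product = (δ_source + 1000)·(ε/1000 + 1) − 1000.
δ_product = (-23.79 + 1000) × (11.73/1000 + 1) − 1000
δ_product = -12.339 per mil

-12.34 per mil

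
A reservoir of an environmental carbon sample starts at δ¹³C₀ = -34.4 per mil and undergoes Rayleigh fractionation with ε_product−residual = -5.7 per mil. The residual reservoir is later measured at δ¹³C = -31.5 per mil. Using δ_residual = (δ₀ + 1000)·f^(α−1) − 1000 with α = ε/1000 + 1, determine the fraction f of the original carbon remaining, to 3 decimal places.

α − 1 = ε/1000 = -0.0057
(δ_res + 1000)/(δ₀ + 1000) = (-31.5 + 1000)/(-34.4 + 1000) = 968.5/965.6 = 1.003003
f = 1.003003^(1/-0.0057) = exp(ln(1.003003)/-0.0057) = exp(0.00300/-0.0057)
f = exp(-0.5261) = 0.5909

0.591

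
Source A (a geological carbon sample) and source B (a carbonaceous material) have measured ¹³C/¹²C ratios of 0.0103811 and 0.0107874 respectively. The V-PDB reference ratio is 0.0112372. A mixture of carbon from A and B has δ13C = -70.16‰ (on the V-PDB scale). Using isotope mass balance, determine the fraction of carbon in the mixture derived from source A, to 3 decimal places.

0.833

δ_A = (0.0103811/0.0112372 − 1)×1000 = (0.923816 − 1)×1000 = -76.184‰
δ_B = (0.0107874/0.0112372 − 1)×1000 = (0.959972 − 1)×1000 = -40.028‰
f_A = (δ_mix − δ_B)/(δ_A − δ_B) = (-70.16 − (-40.028))/(-76.184 − (-40.028))
f_A = -30.132 / -36.157 = 0.8334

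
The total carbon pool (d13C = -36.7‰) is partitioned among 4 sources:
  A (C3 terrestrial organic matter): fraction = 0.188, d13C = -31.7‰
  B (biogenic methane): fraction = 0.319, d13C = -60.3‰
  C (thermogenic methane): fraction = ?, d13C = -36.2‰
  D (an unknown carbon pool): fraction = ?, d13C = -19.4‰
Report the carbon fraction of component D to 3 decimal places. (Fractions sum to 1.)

Let f_D and f_C be the unknown fractions; fractions sum to 1 so f_D + f_C = 0.493.
Mass balance: Σ fᵢ·δᵢ = δ_bulk ⇒ f_D·(-19.4) + f_C·(-36.2) = -36.7 − (-25.195) = -11.505
Substitute f_C = 0.493 − f_D:
f_D·(-19.4 − -36.2) = -11.505 − 0.493×(-36.2) = 6.342
f_D = 6.342 / 16.8 = 0.3775

0.377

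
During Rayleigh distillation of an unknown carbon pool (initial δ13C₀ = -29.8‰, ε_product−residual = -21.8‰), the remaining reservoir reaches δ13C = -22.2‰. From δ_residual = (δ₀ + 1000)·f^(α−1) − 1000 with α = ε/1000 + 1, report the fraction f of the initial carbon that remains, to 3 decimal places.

α − 1 = ε/1000 = -0.0218
(δ_res + 1000)/(δ₀ + 1000) = (-22.2 + 1000)/(-29.8 + 1000) = 977.8/970.2 = 1.007833
f = 1.007833^(1/-0.0218) = exp(ln(1.007833)/-0.0218) = exp(0.00780/-0.0218)
f = exp(-0.3579) = 0.6991

0.699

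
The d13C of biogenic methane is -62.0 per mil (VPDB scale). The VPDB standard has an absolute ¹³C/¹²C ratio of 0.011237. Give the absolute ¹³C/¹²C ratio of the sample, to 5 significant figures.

0.010540

R_sample = R_standard × (d13C/1000 + 1)
R_sample = 0.011237 × (-62.0/1000 + 1) = 0.011237 × 0.938000
R_sample = 0.0105403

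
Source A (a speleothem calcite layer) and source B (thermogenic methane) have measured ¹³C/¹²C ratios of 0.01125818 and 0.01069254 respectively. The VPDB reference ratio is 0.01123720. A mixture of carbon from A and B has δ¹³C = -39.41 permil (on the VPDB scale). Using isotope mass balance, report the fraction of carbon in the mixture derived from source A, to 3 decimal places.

δ_A = (0.01125818/0.01123720 − 1)×1000 = (1.001867 − 1)×1000 = 1.867 permil
δ_B = (0.01069254/0.01123720 − 1)×1000 = (0.951531 − 1)×1000 = -48.469 permil
f_A = (δ_mix − δ_B)/(δ_A − δ_B) = (-39.41 − (-48.469))/(1.867 − (-48.469))
f_A = 9.059 / 50.336 = 0.1800

0.180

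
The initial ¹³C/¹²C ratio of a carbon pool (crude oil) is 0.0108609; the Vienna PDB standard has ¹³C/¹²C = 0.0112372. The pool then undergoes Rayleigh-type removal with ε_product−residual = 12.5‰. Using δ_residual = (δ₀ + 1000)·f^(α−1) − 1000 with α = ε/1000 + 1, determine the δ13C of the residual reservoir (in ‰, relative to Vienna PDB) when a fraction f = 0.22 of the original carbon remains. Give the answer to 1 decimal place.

-51.6‰

δ₀ = (0.0108609/0.0112372 − 1)×1000 = (0.966513 − 1)×1000 = -33.487‰
α − 1 = ε/1000 = 0.0125
f^(α−1) = 0.22^(0.0125) = 0.981251
δ_res = (-33.487 + 1000) × 0.981251 − 1000 = 948.392 − 1000 = -51.61‰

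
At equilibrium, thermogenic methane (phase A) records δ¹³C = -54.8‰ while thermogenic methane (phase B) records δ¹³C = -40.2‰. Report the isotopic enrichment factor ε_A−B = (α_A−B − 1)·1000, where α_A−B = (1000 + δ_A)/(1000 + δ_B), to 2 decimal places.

α_A−B = (1000 + -54.8) / (1000 + -40.2) = 945.2 / 959.8 = 0.984788
ε_A−B = (0.984788 − 1) × 1000 = -15.212‰
(The approximation ε ≈ δ_A − δ_B would give -14.6‰.)

-15.21‰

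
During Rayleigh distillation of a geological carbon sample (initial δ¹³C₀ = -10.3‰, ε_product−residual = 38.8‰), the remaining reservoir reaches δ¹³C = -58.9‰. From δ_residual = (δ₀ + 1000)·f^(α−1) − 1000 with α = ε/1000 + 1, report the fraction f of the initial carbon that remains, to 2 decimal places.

α − 1 = ε/1000 = 0.0388
(δ_res + 1000)/(δ₀ + 1000) = (-58.9 + 1000)/(-10.3 + 1000) = 941.1/989.7 = 0.950894
f = 0.950894^(1/0.0388) = exp(ln(0.950894)/0.0388) = exp(-0.05035/0.0388)
f = exp(-1.2977) = 0.2731

0.27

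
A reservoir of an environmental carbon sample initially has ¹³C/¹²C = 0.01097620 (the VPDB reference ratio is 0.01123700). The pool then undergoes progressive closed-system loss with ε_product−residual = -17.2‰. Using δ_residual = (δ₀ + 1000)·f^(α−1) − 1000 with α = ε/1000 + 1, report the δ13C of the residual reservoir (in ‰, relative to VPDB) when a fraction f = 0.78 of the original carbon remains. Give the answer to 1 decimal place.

-19.0‰

δ₀ = (0.01097620/0.01123700 − 1)×1000 = (0.976791 − 1)×1000 = -23.209‰
α − 1 = ε/1000 = -0.0172
f^(α−1) = 0.78^(-0.0172) = 1.004283
δ_res = (-23.209 + 1000) × 1.004283 − 1000 = 980.974 − 1000 = -19.03‰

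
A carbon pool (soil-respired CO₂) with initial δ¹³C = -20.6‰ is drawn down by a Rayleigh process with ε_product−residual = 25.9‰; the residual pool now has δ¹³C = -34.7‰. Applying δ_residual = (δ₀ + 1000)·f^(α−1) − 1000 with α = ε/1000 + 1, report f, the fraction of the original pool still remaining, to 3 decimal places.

α − 1 = ε/1000 = 0.0259
(δ_res + 1000)/(δ₀ + 1000) = (-34.7 + 1000)/(-20.6 + 1000) = 965.3/979.4 = 0.985603
f = 0.985603^(1/0.0259) = exp(ln(0.985603)/0.0259) = exp(-0.01450/0.0259)
f = exp(-0.5599) = 0.5713

0.571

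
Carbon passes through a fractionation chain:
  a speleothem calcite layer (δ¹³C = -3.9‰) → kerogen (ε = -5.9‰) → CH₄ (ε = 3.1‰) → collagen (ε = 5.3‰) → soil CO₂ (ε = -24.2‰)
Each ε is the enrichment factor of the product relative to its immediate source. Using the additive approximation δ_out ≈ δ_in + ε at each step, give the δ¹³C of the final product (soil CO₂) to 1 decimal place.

step 1: δ ≈ -3.9 + (-5.9) = -9.8‰
step 2: δ ≈ -9.8 + (3.1) = -6.7‰
step 3: δ ≈ -6.7 + (5.3) = -1.4‰
step 4: δ ≈ -1.4 + (-24.2) = -25.6‰

-25.6‰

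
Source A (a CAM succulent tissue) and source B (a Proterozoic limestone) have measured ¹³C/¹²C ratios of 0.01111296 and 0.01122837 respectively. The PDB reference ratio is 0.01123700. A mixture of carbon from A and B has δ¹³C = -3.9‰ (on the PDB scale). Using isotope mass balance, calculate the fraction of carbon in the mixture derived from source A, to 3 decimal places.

0.305

δ_A = (0.01111296/0.01123700 − 1)×1000 = (0.988961 − 1)×1000 = -11.039‰
δ_B = (0.01122837/0.01123700 − 1)×1000 = (0.999232 − 1)×1000 = -0.768‰
f_A = (δ_mix − δ_B)/(δ_A − δ_B) = (-3.9 − (-0.768))/(-11.039 − (-0.768))
f_A = -3.132 / -10.271 = 0.3050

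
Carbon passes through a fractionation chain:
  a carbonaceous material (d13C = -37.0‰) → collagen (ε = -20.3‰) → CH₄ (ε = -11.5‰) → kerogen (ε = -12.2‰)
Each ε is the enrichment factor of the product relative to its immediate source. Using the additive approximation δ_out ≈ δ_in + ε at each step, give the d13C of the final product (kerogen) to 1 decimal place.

step 1: δ ≈ -37.0 + (-20.3) = -57.3‰
step 2: δ ≈ -57.3 + (-11.5) = -68.8‰
step 3: δ ≈ -68.8 + (-12.2) = -81.0‰

-81.0‰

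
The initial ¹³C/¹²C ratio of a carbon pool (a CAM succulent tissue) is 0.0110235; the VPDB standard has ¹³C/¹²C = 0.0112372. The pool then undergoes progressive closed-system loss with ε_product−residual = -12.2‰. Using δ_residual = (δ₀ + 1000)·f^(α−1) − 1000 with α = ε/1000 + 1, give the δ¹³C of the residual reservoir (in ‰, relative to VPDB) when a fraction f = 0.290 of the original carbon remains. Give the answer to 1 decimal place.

-4.1‰

δ₀ = (0.0110235/0.0112372 − 1)×1000 = (0.980983 − 1)×1000 = -19.017‰
α − 1 = ε/1000 = -0.0122
f^(α−1) = 0.290^(-0.0122) = 1.015217
δ_res = (-19.017 + 1000) × 1.015217 − 1000 = 995.910 − 1000 = -4.09‰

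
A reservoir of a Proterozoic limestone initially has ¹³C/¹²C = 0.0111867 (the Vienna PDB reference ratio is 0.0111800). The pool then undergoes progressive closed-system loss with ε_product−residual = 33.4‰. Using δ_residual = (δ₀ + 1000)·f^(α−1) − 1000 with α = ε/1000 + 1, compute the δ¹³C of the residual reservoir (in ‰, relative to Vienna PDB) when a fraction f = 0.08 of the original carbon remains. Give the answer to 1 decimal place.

-80.3‰

δ₀ = (0.0111867/0.0111800 − 1)×1000 = (1.000599 − 1)×1000 = 0.599‰
α − 1 = ε/1000 = 0.0334
f^(α−1) = 0.08^(0.0334) = 0.919101
δ_res = (0.599 + 1000) × 0.919101 − 1000 = 919.652 − 1000 = -80.35‰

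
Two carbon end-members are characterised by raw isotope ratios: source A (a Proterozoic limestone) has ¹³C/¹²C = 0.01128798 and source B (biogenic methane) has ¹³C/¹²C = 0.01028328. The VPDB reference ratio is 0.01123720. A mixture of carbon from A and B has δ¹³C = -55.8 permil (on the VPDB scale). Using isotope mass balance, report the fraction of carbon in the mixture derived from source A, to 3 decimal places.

0.325

δ_A = (0.01128798/0.01123720 − 1)×1000 = (1.004519 − 1)×1000 = 4.519 permil
δ_B = (0.01028328/0.01123720 − 1)×1000 = (0.915111 − 1)×1000 = -84.889 permil
f_A = (δ_mix − δ_B)/(δ_A − δ_B) = (-55.8 − (-84.889))/(4.519 − (-84.889))
f_A = 29.089 / 89.408 = 0.3254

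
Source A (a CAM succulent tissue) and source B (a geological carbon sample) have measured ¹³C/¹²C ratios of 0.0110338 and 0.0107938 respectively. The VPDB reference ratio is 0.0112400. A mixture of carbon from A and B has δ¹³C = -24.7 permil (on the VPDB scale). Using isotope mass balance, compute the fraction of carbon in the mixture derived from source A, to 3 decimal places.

0.702

δ_A = (0.0110338/0.0112400 − 1)×1000 = (0.981655 − 1)×1000 = -18.345 permil
δ_B = (0.0107938/0.0112400 − 1)×1000 = (0.960302 − 1)×1000 = -39.698 permil
f_A = (δ_mix − δ_B)/(δ_A − δ_B) = (-24.7 − (-39.698))/(-18.345 − (-39.698))
f_A = 14.998 / 21.352 = 0.7024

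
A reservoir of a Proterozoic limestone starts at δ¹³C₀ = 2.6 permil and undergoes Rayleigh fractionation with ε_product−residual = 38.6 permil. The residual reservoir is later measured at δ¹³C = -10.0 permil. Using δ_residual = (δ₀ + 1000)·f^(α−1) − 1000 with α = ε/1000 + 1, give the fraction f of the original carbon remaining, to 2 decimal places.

0.72

α − 1 = ε/1000 = 0.0386
(δ_res + 1000)/(δ₀ + 1000) = (-10.0 + 1000)/(2.6 + 1000) = 990.0/1002.6 = 0.987433
f = 0.987433^(1/0.0386) = exp(ln(0.987433)/0.0386) = exp(-0.01265/0.0386)
f = exp(-0.3276) = 0.7206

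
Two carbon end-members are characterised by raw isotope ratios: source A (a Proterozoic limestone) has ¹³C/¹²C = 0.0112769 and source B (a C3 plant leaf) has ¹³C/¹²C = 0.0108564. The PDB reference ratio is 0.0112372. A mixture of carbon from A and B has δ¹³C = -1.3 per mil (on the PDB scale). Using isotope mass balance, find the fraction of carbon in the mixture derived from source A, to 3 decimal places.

0.871

δ_A = (0.0112769/0.0112372 − 1)×1000 = (1.003533 − 1)×1000 = 3.533 per mil
δ_B = (0.0108564/0.0112372 − 1)×1000 = (0.966113 − 1)×1000 = -33.887 per mil
f_A = (δ_mix − δ_B)/(δ_A − δ_B) = (-1.3 − (-33.887))/(3.533 − (-33.887))
f_A = 32.587 / 37.420 = 0.8708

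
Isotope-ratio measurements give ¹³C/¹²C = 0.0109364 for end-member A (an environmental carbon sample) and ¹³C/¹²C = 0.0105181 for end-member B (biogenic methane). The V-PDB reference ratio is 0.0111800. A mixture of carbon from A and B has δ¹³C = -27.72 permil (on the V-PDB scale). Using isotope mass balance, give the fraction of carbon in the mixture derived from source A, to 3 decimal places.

0.841

δ_A = (0.0109364/0.0111800 − 1)×1000 = (0.978211 − 1)×1000 = -21.789 permil
δ_B = (0.0105181/0.0111800 − 1)×1000 = (0.940796 − 1)×1000 = -59.204 permil
f_A = (δ_mix − δ_B)/(δ_A − δ_B) = (-27.72 − (-59.204))/(-21.789 − (-59.204))
f_A = 31.484 / 37.415 = 0.8415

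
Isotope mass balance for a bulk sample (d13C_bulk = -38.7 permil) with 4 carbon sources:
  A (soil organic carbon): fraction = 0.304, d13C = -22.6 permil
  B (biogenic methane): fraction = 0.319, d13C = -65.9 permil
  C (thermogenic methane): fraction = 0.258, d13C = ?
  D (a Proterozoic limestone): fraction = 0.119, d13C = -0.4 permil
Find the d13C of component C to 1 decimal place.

Isotope mass balance: δ_bulk = Σ fᵢ·δᵢ.
-38.7 = 0.304×(-22.6) + 0.319×(-65.9) + 0.258×δ_C + 0.119×(-0.4)
0.258·δ_C = -38.7 − (-27.940) = -10.760
δ_C = -10.760 / 0.258 = -41.71 permil

-41.7 permil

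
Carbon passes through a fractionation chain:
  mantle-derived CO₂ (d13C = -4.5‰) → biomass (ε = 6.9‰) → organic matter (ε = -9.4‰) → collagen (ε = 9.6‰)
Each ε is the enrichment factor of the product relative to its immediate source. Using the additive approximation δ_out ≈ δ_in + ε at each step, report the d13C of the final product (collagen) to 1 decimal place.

step 1: δ ≈ -4.5 + (6.9) = 2.4‰
step 2: δ ≈ 2.4 + (-9.4) = -7.0‰
step 3: δ ≈ -7.0 + (9.6) = 2.6‰

2.6‰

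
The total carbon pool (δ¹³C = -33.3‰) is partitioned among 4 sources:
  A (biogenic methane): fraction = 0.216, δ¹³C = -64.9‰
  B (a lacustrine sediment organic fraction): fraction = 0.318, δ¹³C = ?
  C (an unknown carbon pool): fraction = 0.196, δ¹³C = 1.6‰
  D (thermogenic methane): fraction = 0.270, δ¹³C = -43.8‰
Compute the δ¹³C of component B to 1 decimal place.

Isotope mass balance: δ_bulk = Σ fᵢ·δᵢ.
-33.3 = 0.216×(-64.9) + 0.318×δ_B + 0.196×(1.6) + 0.270×(-43.8)
0.318·δ_B = -33.3 − (-25.531) = -7.769
δ_B = -7.769 / 0.318 = -24.43‰

-24.4‰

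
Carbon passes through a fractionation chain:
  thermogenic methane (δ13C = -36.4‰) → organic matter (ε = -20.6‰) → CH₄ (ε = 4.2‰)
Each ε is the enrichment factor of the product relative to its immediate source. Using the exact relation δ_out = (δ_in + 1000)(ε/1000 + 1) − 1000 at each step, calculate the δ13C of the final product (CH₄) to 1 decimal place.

step 1: δ = (-36.40 + 1000)·(-20.6/1000 + 1) − 1000 = -56.25‰
step 2: δ = (-56.25 + 1000)·(4.2/1000 + 1) − 1000 = -52.29‰

-52.3‰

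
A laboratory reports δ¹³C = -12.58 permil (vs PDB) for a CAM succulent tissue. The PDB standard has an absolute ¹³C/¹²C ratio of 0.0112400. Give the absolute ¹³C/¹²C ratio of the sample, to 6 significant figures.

0.0110986

R_sample = R_standard × (δ¹³C/1000 + 1)
R_sample = 0.0112400 × (-12.58/1000 + 1) = 0.0112400 × 0.987420
R_sample = 0.0110986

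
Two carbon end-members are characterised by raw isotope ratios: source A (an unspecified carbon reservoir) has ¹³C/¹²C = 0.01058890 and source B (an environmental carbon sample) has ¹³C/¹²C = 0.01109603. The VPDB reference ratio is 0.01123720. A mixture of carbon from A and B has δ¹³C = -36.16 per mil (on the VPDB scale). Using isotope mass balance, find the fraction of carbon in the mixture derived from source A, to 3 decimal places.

δ_A = (0.01058890/0.01123720 − 1)×1000 = (0.942308 − 1)×1000 = -57.692 per mil
δ_B = (0.01109603/0.01123720 − 1)×1000 = (0.987437 − 1)×1000 = -12.563 per mil
f_A = (δ_mix − δ_B)/(δ_A − δ_B) = (-36.16 − (-12.563))/(-57.692 − (-12.563))
f_A = -23.597 / -45.130 = 0.5229

0.523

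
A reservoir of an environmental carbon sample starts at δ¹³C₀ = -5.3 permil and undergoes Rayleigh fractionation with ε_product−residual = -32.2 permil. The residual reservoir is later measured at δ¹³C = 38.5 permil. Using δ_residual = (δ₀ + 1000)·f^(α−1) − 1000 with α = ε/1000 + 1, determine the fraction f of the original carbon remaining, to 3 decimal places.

α − 1 = ε/1000 = -0.0322
(δ_res + 1000)/(δ₀ + 1000) = (38.5 + 1000)/(-5.3 + 1000) = 1038.5/994.7 = 1.044033
f = 1.044033^(1/-0.0322) = exp(ln(1.044033)/-0.0322) = exp(0.04309/-0.0322)
f = exp(-1.3382) = 0.2623

0.262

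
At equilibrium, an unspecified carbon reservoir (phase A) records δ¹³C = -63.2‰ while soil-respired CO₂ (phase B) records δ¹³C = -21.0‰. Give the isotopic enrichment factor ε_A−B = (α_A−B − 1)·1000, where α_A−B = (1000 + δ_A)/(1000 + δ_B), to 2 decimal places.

-43.11‰

α_A−B = (1000 + -63.2) / (1000 + -21.0) = 936.8 / 979.0 = 0.956895
ε_A−B = (0.956895 − 1) × 1000 = -43.105‰
(The approximation ε ≈ δ_A − δ_B would give -42.2‰.)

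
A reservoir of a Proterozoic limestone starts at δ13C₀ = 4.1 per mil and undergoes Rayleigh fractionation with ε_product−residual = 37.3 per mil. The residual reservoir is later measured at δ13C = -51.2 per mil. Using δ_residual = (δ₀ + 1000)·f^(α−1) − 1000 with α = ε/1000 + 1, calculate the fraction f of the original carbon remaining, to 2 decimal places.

α − 1 = ε/1000 = 0.0373
(δ_res + 1000)/(δ₀ + 1000) = (-51.2 + 1000)/(4.1 + 1000) = 948.8/1004.1 = 0.944926
f = 0.944926^(1/0.0373) = exp(ln(0.944926)/0.0373) = exp(-0.05665/0.0373)
f = exp(-1.5187) = 0.2190

0.22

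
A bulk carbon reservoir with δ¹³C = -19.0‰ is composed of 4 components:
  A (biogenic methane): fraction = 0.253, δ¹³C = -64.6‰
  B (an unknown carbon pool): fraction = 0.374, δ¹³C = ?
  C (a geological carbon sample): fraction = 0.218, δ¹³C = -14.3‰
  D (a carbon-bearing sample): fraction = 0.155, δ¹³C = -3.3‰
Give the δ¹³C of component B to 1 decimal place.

2.6‰

Isotope mass balance: δ_bulk = Σ fᵢ·δᵢ.
-19.0 = 0.253×(-64.6) + 0.374×δ_B + 0.218×(-14.3) + 0.155×(-3.3)
0.374·δ_B = -19.0 − (-19.973) = 0.973
δ_B = 0.973 / 0.374 = 2.60‰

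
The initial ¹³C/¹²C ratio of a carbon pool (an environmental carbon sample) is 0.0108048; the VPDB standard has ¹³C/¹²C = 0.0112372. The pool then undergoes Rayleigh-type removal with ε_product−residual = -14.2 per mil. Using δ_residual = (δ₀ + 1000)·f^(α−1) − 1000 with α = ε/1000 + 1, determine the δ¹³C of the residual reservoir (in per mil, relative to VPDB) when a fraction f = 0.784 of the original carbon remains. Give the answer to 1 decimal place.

δ₀ = (0.0108048/0.0112372 − 1)×1000 = (0.961521 − 1)×1000 = -38.479 per mil
α − 1 = ε/1000 = -0.0142
f^(α−1) = 0.784^(-0.0142) = 1.003461
δ_res = (-38.479 + 1000) × 1.003461 − 1000 = 964.849 − 1000 = -35.15 per mil

-35.2 per mil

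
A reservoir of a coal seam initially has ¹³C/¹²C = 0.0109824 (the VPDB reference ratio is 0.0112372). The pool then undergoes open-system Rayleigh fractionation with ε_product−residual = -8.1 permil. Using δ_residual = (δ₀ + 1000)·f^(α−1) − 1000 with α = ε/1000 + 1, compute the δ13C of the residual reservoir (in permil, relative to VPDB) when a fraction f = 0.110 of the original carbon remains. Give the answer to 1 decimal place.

δ₀ = (0.0109824/0.0112372 − 1)×1000 = (0.977325 − 1)×1000 = -22.675 permil
α − 1 = ε/1000 = -0.0081
f^(α−1) = 0.110^(-0.0081) = 1.018040
δ_res = (-22.675 + 1000) × 1.018040 − 1000 = 994.956 − 1000 = -5.04 permil

-5.0 permil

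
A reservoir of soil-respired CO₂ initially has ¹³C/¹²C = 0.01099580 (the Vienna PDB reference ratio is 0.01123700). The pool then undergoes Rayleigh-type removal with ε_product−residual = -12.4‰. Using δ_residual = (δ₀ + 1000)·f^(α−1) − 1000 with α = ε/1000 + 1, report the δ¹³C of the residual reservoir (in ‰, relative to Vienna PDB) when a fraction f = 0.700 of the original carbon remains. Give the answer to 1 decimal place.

δ₀ = (0.01099580/0.01123700 − 1)×1000 = (0.978535 − 1)×1000 = -21.465‰
α − 1 = ε/1000 = -0.0124
f^(α−1) = 0.700^(-0.0124) = 1.004433
δ_res = (-21.465 + 1000) × 1.004433 − 1000 = 982.873 − 1000 = -17.13‰

-17.1‰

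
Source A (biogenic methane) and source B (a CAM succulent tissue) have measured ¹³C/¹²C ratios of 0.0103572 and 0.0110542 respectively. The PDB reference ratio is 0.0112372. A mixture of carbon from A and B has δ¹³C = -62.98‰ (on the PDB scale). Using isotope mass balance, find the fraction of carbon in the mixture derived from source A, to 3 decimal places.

δ_A = (0.0103572/0.0112372 − 1)×1000 = (0.921689 − 1)×1000 = -78.311‰
δ_B = (0.0110542/0.0112372 − 1)×1000 = (0.983715 − 1)×1000 = -16.285‰
f_A = (δ_mix − δ_B)/(δ_A − δ_B) = (-62.98 − (-16.285))/(-78.311 − (-16.285))
f_A = -46.695 / -62.026 = 0.7528

0.753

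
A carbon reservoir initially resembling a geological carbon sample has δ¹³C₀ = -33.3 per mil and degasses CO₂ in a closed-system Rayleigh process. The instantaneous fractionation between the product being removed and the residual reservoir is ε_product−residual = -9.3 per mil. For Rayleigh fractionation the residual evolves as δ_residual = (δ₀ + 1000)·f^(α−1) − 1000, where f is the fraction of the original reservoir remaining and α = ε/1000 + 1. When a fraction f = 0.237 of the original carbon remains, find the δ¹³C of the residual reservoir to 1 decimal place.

Rayleigh residual: δ_res = (δ₀ + 1000)·f^(α−1) − 1000
α = ε/1000 + 1 = 0.99070, so α − 1 = -0.00930
f^(α−1) = 0.237^(-0.00930) = 1.013479
δ_res = (-33.3 + 1000) × 1.013479 − 1000 = 979.730 − 1000 = -20.27 per mil

-20.3 per mil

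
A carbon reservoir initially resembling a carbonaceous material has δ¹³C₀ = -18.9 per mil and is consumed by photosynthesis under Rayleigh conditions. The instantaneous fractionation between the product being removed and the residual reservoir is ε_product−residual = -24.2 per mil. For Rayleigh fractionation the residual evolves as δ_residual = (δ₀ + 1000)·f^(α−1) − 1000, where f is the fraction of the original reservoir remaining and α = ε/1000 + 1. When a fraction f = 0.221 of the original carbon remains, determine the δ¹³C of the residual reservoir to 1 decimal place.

Rayleigh residual: δ_res = (δ₀ + 1000)·f^(α−1) − 1000
α = ε/1000 + 1 = 0.97580, so α − 1 = -0.02420
f^(α−1) = 0.221^(-0.02420) = 1.037208
δ_res = (-18.9 + 1000) × 1.037208 − 1000 = 1017.604 − 1000 = 17.60 per mil

17.6 per mil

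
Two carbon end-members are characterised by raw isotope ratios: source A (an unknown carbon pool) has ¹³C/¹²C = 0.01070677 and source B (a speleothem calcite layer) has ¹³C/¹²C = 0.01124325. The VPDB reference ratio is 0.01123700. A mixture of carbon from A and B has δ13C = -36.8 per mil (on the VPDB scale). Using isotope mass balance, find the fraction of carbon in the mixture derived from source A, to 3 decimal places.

δ_A = (0.01070677/0.01123700 − 1)×1000 = (0.952814 − 1)×1000 = -47.186 per mil
δ_B = (0.01124325/0.01123700 − 1)×1000 = (1.000556 − 1)×1000 = 0.556 per mil
f_A = (δ_mix − δ_B)/(δ_A − δ_B) = (-36.8 − (0.556))/(-47.186 − (0.556))
f_A = -37.356 / -47.742 = 0.7825

0.782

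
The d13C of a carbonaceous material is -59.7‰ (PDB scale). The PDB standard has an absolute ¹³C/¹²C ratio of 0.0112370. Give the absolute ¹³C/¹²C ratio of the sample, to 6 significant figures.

0.0105662

R_sample = R_standard × (d13C/1000 + 1)
R_sample = 0.0112370 × (-59.7/1000 + 1) = 0.0112370 × 0.940300
R_sample = 0.0105662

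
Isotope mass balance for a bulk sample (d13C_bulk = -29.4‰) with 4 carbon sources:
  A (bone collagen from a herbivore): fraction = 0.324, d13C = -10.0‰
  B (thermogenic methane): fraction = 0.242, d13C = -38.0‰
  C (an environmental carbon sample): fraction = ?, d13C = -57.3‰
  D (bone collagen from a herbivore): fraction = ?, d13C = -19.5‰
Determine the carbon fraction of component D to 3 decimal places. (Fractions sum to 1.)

0.209

Let f_D and f_C be the unknown fractions; fractions sum to 1 so f_D + f_C = 0.434.
Mass balance: Σ fᵢ·δᵢ = δ_bulk ⇒ f_D·(-19.5) + f_C·(-57.3) = -29.4 − (-12.436) = -16.964
Substitute f_C = 0.434 − f_D:
f_D·(-19.5 − -57.3) = -16.964 − 0.434×(-57.3) = 7.904
f_D = 7.904 / 37.8 = 0.2091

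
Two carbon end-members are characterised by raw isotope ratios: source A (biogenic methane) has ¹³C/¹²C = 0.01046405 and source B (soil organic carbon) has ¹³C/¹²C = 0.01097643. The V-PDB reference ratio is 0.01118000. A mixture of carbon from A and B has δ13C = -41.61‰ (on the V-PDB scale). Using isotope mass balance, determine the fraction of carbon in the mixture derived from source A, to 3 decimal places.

0.511

δ_A = (0.01046405/0.01118000 − 1)×1000 = (0.935962 − 1)×1000 = -64.038‰
δ_B = (0.01097643/0.01118000 − 1)×1000 = (0.981792 − 1)×1000 = -18.208‰
f_A = (δ_mix − δ_B)/(δ_A − δ_B) = (-41.61 − (-18.208))/(-64.038 − (-18.208))
f_A = -23.402 / -45.830 = 0.5106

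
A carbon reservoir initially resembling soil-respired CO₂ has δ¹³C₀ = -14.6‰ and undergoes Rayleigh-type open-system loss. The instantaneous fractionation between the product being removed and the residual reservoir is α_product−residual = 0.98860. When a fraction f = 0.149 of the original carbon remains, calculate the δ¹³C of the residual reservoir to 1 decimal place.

7.0‰

Rayleigh residual: δ_res = (δ₀ + 1000)·f^(α−1) − 1000
α − 1 = -0.01140
f^(α−1) = 0.149^(-0.01140) = 1.021941
δ_res = (-14.6 + 1000) × 1.021941 − 1000 = 1007.020 − 1000 = 7.02‰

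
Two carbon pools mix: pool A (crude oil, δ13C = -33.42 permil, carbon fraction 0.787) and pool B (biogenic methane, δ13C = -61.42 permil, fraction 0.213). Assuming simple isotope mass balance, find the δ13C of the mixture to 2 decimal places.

-39.38 permil

δ_mix = f_A·δ_A + f_B·δ_B
δ_mix = 0.787 × (-33.42) + 0.213 × (-61.42)
δ_mix = -26.302 + -13.082 = -39.384 permil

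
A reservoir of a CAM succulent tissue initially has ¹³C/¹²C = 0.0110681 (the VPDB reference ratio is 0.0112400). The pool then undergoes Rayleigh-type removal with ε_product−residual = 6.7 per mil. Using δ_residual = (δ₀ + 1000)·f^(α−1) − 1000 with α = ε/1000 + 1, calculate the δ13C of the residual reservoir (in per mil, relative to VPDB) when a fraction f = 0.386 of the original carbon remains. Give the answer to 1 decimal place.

-21.6 per mil

δ₀ = (0.0110681/0.0112400 − 1)×1000 = (0.984706 − 1)×1000 = -15.294 per mil
α − 1 = ε/1000 = 0.0067
f^(α−1) = 0.386^(0.0067) = 0.993642
δ_res = (-15.294 + 1000) × 0.993642 − 1000 = 978.446 − 1000 = -21.55 per mil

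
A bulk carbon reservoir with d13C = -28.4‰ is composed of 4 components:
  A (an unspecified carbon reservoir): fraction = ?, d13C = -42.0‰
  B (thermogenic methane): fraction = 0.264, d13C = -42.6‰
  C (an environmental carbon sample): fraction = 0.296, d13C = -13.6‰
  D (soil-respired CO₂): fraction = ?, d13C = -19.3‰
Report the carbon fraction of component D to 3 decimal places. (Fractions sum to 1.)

0.236

Let f_D and f_A be the unknown fractions; fractions sum to 1 so f_D + f_A = 0.440.
Mass balance: Σ fᵢ·δᵢ = δ_bulk ⇒ f_D·(-19.3) + f_A·(-42.0) = -28.4 − (-15.272) = -13.128
Substitute f_A = 0.440 − f_D:
f_D·(-19.3 − -42.0) = -13.128 − 0.440×(-42.0) = 5.352
f_D = 5.352 / 22.7 = 0.2358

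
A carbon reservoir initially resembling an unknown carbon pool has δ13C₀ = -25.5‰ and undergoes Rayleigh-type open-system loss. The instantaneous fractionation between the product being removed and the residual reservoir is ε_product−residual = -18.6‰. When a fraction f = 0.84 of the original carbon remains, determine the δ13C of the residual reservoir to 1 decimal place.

-22.3‰

Rayleigh residual: δ_res = (δ₀ + 1000)·f^(α−1) − 1000
α = ε/1000 + 1 = 0.98140, so α − 1 = -0.01860
f^(α−1) = 0.84^(-0.01860) = 1.003248
δ_res = (-25.5 + 1000) × 1.003248 − 1000 = 977.665 − 1000 = -22.33‰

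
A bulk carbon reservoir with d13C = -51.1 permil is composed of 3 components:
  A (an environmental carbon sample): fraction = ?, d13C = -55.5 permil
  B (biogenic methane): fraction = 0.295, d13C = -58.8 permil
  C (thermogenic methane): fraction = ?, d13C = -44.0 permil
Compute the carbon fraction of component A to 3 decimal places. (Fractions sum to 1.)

0.238

Let f_A and f_C be the unknown fractions; fractions sum to 1 so f_A + f_C = 0.705.
Mass balance: Σ fᵢ·δᵢ = δ_bulk ⇒ f_A·(-55.5) + f_C·(-44.0) = -51.1 − (-17.346) = -33.754
Substitute f_C = 0.705 − f_A:
f_A·(-55.5 − -44.0) = -33.754 − 0.705×(-44.0) = -2.734
f_A = -2.734 / -11.5 = 0.2377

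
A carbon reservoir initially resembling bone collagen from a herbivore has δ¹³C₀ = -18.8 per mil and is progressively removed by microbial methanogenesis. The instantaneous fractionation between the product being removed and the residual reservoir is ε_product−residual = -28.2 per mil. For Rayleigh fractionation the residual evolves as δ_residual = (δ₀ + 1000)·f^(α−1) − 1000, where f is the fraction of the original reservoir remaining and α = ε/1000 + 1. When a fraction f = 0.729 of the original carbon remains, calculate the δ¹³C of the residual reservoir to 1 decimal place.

Rayleigh residual: δ_res = (δ₀ + 1000)·f^(α−1) − 1000
α = ε/1000 + 1 = 0.97180, so α − 1 = -0.02820
f^(α−1) = 0.729^(-0.02820) = 1.008953
δ_res = (-18.8 + 1000) × 1.008953 − 1000 = 989.985 − 1000 = -10.01 per mil

-10.0 per mil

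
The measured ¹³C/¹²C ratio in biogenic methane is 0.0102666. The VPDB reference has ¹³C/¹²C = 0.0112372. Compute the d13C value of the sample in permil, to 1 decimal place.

d13C = (R_sample / R_standard − 1) × 1000
R_sample / R_standard = 0.0102666 / 0.0112372 = 0.913626
d13C = (0.913626 − 1) × 1000 = -86.37 permil

-86.4 permil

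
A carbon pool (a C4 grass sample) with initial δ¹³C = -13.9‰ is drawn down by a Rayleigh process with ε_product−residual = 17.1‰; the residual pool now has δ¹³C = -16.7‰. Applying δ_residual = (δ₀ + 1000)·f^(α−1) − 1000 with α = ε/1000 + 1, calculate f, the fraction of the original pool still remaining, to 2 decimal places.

α − 1 = ε/1000 = 0.0171
(δ_res + 1000)/(δ₀ + 1000) = (-16.7 + 1000)/(-13.9 + 1000) = 983.3/986.1 = 0.997161
f = 0.997161^(1/0.0171) = exp(ln(0.997161)/0.0171) = exp(-0.00284/0.0171)
f = exp(-0.1663) = 0.8468

0.85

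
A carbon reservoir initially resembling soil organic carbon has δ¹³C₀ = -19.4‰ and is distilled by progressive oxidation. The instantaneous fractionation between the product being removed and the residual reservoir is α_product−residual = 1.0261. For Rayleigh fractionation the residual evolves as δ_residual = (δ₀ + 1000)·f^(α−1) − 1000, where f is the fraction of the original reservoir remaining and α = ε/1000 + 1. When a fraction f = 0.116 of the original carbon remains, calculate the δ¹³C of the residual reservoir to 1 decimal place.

-73.0‰

Rayleigh residual: δ_res = (δ₀ + 1000)·f^(α−1) − 1000
α − 1 = 0.02610
f^(α−1) = 0.116^(0.02610) = 0.945328
δ_res = (-19.4 + 1000) × 0.945328 − 1000 = 926.988 − 1000 = -73.01‰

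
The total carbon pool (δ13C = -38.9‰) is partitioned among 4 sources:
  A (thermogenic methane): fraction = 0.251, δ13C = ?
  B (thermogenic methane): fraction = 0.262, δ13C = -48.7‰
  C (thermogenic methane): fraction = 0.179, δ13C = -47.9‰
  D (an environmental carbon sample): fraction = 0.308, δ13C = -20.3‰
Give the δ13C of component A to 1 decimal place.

-45.1‰

Isotope mass balance: δ_bulk = Σ fᵢ·δᵢ.
-38.9 = 0.251×δ_A + 0.262×(-48.7) + 0.179×(-47.9) + 0.308×(-20.3)
0.251·δ_A = -38.9 − (-27.586) = -11.314
δ_A = -11.314 / 0.251 = -45.08‰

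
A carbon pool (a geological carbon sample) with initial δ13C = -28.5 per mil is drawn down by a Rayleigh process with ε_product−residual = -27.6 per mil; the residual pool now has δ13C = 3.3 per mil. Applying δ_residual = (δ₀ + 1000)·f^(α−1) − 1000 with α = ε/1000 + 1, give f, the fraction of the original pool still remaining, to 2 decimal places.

0.31

α − 1 = ε/1000 = -0.0276
(δ_res + 1000)/(δ₀ + 1000) = (3.3 + 1000)/(-28.5 + 1000) = 1003.3/971.5 = 1.032733
f = 1.032733^(1/-0.0276) = exp(ln(1.032733)/-0.0276) = exp(0.03221/-0.0276)
f = exp(-1.1670) = 0.3113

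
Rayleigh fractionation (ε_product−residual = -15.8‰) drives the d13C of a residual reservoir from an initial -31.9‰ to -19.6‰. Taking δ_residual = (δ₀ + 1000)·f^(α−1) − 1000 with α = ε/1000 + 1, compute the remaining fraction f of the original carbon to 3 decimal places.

α − 1 = ε/1000 = -0.0158
(δ_res + 1000)/(δ₀ + 1000) = (-19.6 + 1000)/(-31.9 + 1000) = 980.4/968.1 = 1.012705
f = 1.012705^(1/-0.0158) = exp(ln(1.012705)/-0.0158) = exp(0.01263/-0.0158)
f = exp(-0.7991) = 0.4497

0.450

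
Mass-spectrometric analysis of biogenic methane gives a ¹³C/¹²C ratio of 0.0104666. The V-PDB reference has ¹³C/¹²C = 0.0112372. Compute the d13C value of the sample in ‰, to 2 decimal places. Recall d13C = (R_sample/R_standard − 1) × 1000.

d13C = (R_sample / R_standard − 1) × 1000
R_sample / R_standard = 0.0104666 / 0.0112372 = 0.931424
d13C = (0.931424 − 1) × 1000 = -68.576‰

-68.58‰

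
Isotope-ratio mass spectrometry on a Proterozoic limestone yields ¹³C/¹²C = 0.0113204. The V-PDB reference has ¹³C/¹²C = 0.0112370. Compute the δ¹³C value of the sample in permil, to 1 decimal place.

δ¹³C = (R_sample / R_standard − 1) × 1000
R_sample / R_standard = 0.0113204 / 0.0112370 = 1.007422
δ¹³C = (1.007422 − 1) × 1000 = 7.42 permil

7.4 permil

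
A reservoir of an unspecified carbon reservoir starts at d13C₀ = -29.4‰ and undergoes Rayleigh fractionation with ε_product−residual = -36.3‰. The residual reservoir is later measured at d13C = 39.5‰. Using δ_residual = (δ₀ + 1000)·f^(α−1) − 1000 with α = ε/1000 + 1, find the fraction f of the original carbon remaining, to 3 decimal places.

α − 1 = ε/1000 = -0.0363
(δ_res + 1000)/(δ₀ + 1000) = (39.5 + 1000)/(-29.4 + 1000) = 1039.5/970.6 = 1.070987
f = 1.070987^(1/-0.0363) = exp(ln(1.070987)/-0.0363) = exp(0.06858/-0.0363)
f = exp(-1.8893) = 0.1512

0.151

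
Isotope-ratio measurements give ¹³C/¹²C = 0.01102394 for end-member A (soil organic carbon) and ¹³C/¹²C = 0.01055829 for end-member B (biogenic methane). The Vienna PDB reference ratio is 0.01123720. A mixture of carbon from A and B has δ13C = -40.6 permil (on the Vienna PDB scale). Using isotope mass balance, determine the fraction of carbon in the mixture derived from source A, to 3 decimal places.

0.478

δ_A = (0.01102394/0.01123720 − 1)×1000 = (0.981022 − 1)×1000 = -18.978 permil
δ_B = (0.01055829/0.01123720 − 1)×1000 = (0.939584 − 1)×1000 = -60.416 permil
f_A = (δ_mix − δ_B)/(δ_A − δ_B) = (-40.6 − (-60.416))/(-18.978 − (-60.416))
f_A = 19.816 / 41.438 = 0.4782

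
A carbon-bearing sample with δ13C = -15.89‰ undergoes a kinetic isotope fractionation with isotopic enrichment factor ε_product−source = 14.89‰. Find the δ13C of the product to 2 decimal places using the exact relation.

-1.24‰

Exactly, δ_product = (δ_source + 1000)·(ε/1000 + 1) − 1000.
δ_product = (-15.89 + 1000) × (14.89/1000 + 1) − 1000
δ_product = -1.237‰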